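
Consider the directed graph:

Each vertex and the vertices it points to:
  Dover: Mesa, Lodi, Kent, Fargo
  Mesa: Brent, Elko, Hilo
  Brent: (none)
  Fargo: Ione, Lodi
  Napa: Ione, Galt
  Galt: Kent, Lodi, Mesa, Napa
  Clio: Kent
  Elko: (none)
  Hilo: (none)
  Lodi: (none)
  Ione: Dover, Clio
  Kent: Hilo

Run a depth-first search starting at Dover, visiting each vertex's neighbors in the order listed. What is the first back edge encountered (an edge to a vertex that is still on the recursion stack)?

DFS from Dover (visiting each vertex's neighbors in the order listed); mark gray on enter, black on exit:
Dover gray
  Mesa gray
    Brent gray
    Brent black
    Elko gray
    Elko black
    Hilo gray
    Hilo black
  Mesa black
  Lodi gray
  Lodi black
  Kent gray
    Kent→Hilo: Hilo black — skip
  Kent black
  Fargo gray
    Ione gray
      Ione→Dover: Dover is gray → back edge
First back edge: Ione → Dover.

Ione→Dover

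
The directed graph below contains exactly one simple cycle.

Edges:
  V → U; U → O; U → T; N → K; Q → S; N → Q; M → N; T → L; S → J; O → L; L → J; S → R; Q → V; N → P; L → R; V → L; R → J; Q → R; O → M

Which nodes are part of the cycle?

M, N, O, Q, U, V

DFS with gray/black marking from N:
N gray
  K gray
  K black
  P gray
  P black
  Q gray
    V gray
      L gray
        J gray
        J black
        R gray
          R→J: J black — skip
        R black
      L black
      U gray
        T gray
          T→L: L black — skip
        T black
        O gray
          M gray
            M→N: N is gray → back edge
Back edge closes the cycle N → Q → V → U → O → M → N; its vertices are {M, N, O, Q, U, V}.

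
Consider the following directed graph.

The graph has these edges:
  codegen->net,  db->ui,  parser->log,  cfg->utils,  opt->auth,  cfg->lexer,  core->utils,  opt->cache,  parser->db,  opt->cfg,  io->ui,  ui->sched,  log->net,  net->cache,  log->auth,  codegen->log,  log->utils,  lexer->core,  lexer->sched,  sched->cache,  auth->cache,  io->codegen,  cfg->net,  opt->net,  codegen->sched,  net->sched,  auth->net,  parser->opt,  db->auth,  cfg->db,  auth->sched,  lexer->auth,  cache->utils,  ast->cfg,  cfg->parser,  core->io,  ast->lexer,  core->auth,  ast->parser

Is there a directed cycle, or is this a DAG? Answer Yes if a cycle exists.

DFS with white/gray/black marking, starting from ast:
ast gray
  cfg gray
    utils gray
    utils black
    db gray
      auth gray
        sched gray
          cache gray
            cache→utils: utils black — skip
          cache black
        sched black
        net gray
          net→sched: sched black — skip
          net→cache: cache black — skip
        net black
        auth→cache: cache black — skip
      auth black
      ui gray
        ui→sched: sched black — skip
      ui black
    db black
    lexer gray
      lexer→sched: sched black — skip
      lexer→auth: auth black — skip
      core gray
        core→utils: utils black — skip
        io gray
          codegen gray
            log gray
              log→auth: auth black — skip
              log→net: net black — skip
              log→utils: utils black — skip
            log black
            codegen→sched: sched black — skip
            codegen→net: net black — skip
          codegen black
          io→ui: ui black — skip
        io black
        core→auth: auth black — skip
      core black
    lexer black
    parser gray
      parser→db: db black — skip
      opt gray
        opt→auth: auth black — skip
        opt→cfg: cfg is gray → back edge
Back edge found, so a cycle exists: cfg → parser → opt → cfg.

Yes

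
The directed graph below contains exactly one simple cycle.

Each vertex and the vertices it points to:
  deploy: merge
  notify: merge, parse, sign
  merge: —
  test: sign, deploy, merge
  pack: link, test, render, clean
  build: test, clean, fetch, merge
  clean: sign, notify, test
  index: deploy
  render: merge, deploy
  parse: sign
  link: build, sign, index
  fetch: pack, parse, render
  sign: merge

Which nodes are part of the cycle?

DFS with gray/black marking from link:
link gray
  build gray
    test gray
      sign gray
        merge gray
        merge black
      sign black
      deploy gray
        deploy→merge: merge black — skip
      deploy black
      test→merge: merge black — skip
    test black
    clean gray
      clean→sign: sign black — skip
      notify gray
        notify→merge: merge black — skip
        parse gray
          parse→sign: sign black — skip
        parse black
        notify→sign: sign black — skip
      notify black
      clean→test: test black — skip
    clean black
    fetch gray
      pack gray
        pack→link: link is gray → back edge
Back edge closes the cycle link → build → fetch → pack → link; its vertices are {link, pack, build, fetch}.

link, pack, build, fetch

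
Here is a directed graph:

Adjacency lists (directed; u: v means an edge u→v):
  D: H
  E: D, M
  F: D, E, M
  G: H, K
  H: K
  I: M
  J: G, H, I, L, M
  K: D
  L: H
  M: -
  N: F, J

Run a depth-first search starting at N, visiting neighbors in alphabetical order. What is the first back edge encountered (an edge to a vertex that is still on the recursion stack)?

K→D

DFS from N (visiting neighbors in alphabetical order); mark gray on enter, black on exit:
N gray
  F gray
    D gray
      H gray
        K gray
          K→D: D is gray → back edge
First back edge: K → D.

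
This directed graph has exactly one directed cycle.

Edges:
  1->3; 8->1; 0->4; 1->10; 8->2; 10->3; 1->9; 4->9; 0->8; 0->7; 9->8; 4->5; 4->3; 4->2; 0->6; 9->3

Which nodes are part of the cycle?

1, 8, 9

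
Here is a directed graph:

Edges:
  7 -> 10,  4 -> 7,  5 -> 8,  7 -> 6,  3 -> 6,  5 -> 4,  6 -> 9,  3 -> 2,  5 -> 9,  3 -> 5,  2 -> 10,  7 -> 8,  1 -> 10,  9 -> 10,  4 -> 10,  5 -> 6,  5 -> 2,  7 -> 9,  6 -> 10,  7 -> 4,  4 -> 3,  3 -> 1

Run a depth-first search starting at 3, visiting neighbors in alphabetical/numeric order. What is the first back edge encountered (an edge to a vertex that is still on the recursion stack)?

DFS from 3 (visiting neighbors in alphabetical/numeric order); mark gray on enter, black on exit:
3 gray
  1 gray
    10 gray
    10 black
  1 black
  2 gray
    2→10: 10 black — skip
  2 black
  5 gray
    5→2: 2 black — skip
    4 gray
      4→3: 3 is gray → back edge
First back edge: 4 → 3.

4→3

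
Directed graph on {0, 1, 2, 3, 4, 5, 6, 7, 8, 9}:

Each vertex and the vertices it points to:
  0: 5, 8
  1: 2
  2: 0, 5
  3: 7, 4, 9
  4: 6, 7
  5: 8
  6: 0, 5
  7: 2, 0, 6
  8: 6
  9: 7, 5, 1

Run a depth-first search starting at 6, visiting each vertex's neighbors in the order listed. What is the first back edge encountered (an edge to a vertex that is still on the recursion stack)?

8→6

DFS from 6 (visiting each vertex's neighbors in the order listed); mark gray on enter, black on exit:
6 gray
  0 gray
    5 gray
      8 gray
        8→6: 6 is gray → back edge
First back edge: 8 → 6.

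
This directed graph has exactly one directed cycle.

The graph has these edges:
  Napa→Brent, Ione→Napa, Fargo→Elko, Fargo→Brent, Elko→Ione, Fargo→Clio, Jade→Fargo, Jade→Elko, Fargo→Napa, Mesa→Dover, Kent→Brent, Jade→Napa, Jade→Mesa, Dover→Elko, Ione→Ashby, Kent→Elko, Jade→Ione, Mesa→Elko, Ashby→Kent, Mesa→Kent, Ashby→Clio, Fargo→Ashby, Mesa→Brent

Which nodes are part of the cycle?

Elko, Ione, Kent, Ashby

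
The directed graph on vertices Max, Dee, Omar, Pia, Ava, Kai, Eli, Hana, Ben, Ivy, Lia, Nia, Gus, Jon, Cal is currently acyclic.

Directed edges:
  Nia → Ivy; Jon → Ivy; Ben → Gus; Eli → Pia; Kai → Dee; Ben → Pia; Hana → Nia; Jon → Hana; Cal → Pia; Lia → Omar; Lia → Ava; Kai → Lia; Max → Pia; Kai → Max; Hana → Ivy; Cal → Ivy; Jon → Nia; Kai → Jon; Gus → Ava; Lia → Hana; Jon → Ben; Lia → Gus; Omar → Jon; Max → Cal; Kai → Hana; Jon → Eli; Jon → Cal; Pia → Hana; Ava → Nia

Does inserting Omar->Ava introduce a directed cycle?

No

Adding Omar→Ava creates a cycle iff Ava can already reach Omar.
Explore from Ava: no path reaches Omar. The graph stays acyclic.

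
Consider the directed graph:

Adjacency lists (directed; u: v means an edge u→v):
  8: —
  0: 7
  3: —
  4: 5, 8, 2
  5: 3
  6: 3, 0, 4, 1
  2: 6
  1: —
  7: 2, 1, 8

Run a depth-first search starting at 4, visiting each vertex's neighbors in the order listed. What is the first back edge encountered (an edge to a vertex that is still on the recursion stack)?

DFS from 4 (visiting each vertex's neighbors in the order listed); mark gray on enter, black on exit:
4 gray
  5 gray
    3 gray
    3 black
  5 black
  8 gray
  8 black
  2 gray
    6 gray
      6→3: 3 black — skip
      0 gray
        7 gray
          7→2: 2 is gray → back edge
First back edge: 7 → 2.

7->2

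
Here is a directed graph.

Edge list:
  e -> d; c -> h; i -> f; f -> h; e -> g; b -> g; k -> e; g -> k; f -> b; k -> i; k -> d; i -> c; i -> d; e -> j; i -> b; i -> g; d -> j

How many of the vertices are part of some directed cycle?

A vertex is on a directed cycle iff it belongs to a strongly connected component of size ≥ 2 (or has a self-loop).
The vertices on cycles are {b, e, f, g, i, k} — 6 in total.

6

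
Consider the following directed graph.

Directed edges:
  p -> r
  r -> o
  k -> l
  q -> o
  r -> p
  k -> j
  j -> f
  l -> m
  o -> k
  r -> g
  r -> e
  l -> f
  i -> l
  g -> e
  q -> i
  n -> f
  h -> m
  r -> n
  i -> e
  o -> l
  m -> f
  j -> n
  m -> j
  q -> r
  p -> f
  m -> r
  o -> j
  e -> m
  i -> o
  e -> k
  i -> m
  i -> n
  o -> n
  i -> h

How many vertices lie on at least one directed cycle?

8

A vertex is on a directed cycle iff it belongs to a strongly connected component of size ≥ 2 (or has a self-loop).
The vertices on cycles are {e, g, k, l, m, o, p, r} — 8 in total.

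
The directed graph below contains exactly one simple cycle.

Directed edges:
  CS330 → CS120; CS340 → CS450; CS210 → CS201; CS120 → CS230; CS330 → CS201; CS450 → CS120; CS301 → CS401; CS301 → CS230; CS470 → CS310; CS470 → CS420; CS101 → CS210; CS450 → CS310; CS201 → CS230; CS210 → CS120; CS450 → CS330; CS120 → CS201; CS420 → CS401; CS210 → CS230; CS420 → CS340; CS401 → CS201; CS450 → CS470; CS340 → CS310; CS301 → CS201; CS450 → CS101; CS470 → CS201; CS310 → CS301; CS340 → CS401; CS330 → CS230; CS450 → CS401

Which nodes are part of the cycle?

DFS with gray/black marking from CS340:
CS340 gray
  CS310 gray
    CS301 gray
      CS401 gray
        CS201 gray
          CS230 gray
          CS230 black
        CS201 black
      CS401 black
      CS301→CS230: CS230 black — skip
      CS301→CS201: CS201 black — skip
    CS301 black
  CS310 black
  CS450 gray
    CS450→CS310: CS310 black — skip
    CS120 gray
      CS120→CS201: CS201 black — skip
      CS120→CS230: CS230 black — skip
    CS120 black
    CS470 gray
      CS420 gray
        CS420→CS340: CS340 is gray → back edge
Back edge closes the cycle CS340 → CS450 → CS470 → CS420 → CS340; its vertices are {CS340, CS420, CS450, CS470}.

CS340, CS420, CS450, CS470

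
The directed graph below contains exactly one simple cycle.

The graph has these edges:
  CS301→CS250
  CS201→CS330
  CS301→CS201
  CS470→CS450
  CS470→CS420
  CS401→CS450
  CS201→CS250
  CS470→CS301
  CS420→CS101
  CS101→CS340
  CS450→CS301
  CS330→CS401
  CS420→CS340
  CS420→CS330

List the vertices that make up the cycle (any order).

CS201, CS301, CS330, CS401, CS450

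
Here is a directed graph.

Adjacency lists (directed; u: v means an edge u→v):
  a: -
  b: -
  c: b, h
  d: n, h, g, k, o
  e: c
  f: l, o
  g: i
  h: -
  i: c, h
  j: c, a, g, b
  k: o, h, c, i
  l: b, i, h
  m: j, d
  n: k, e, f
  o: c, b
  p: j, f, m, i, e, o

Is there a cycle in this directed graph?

DFS with white/gray/black marking, starting from c:
c gray
  b gray
  b black
  h gray
  h black
c black
a gray
a black
d gray
  n gray
    k gray
      o gray
        o→c: c black — skip
        o→b: b black — skip
      o black
      k→h: h black — skip
      k→c: c black — skip
      i gray
        i→c: c black — skip
        i→h: h black — skip
      i black
    k black
    e gray
      e→c: c black — skip
    e black
    f gray
      l gray
        l→b: b black — skip
        l→i: i black — skip
        l→h: h black — skip
      l black
      f→o: o black — skip
    f black
  n black
  d→h: h black — skip
  g gray
    g→i: i black — skip
  g black
  d→k: k black — skip
  d→o: o black — skip
d black
j gray
  j→c: c black — skip
  j→a: a black — skip
  j→g: g black — skip
  j→b: b black — skip
j black
m gray
  m→j: j black — skip
  m→d: d black — skip
m black
p gray
  p→j: j black — skip
  p→f: f black — skip
  p→m: m black — skip
  p→i: i black — skip
  p→e: e black — skip
  p→o: o black — skip
p black
Every edge goes to a white or black vertex — no back edge, so the graph is acyclic.

No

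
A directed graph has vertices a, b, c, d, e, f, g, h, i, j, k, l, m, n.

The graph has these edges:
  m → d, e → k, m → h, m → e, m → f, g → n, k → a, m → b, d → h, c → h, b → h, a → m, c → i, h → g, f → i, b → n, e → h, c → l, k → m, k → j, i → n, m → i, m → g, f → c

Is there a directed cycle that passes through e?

e is on a cycle iff e can reach itself via ≥1 edge.
e → k → m → e — yes.

Yes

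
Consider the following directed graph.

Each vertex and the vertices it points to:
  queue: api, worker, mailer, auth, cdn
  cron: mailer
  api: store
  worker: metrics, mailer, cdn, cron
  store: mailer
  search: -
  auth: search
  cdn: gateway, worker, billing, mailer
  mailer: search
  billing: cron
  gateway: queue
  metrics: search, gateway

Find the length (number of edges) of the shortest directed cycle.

For each vertex v, BFS finds the shortest path from v back to v.
The shortest such closed walk is cdn → worker → cdn, length 2.

2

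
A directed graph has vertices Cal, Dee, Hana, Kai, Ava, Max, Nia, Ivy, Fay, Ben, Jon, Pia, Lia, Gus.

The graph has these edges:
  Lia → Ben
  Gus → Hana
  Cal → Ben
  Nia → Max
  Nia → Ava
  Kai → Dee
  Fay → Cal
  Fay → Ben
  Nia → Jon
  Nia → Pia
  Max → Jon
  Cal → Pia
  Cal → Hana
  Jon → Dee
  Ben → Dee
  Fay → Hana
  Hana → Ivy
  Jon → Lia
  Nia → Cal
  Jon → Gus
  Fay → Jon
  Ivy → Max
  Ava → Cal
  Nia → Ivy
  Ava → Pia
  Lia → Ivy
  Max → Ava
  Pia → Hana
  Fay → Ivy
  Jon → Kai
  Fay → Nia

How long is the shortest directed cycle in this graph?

For each vertex v, BFS finds the shortest path from v back to v.
The shortest such closed walk is Max → Jon → Lia → Ivy → Max, length 4.

4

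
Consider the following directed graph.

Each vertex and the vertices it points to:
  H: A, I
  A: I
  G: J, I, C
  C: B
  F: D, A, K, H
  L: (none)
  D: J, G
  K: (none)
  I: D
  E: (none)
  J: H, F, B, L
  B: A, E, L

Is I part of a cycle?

I is on a cycle iff I can reach itself via ≥1 edge.
I → D → G → I — yes.

Yes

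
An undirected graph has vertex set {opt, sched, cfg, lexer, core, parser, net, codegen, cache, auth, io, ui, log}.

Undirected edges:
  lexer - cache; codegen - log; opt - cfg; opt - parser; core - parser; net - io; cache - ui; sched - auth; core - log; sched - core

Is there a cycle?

No

DFS, tracking each vertex's parent; an edge to a visited non-parent vertex closes a cycle.
Start from auth:
visit auth (parent –)
  visit sched (parent auth)
    sched–auth: parent, skip
    visit core (parent sched)
      core–sched: parent, skip
      visit log (parent core)
        visit codegen (parent log)
          codegen–log: parent, skip
        log–core: parent, skip
      visit parser (parent core)
        visit opt (parent parser)
          opt–parser: parent, skip
          visit cfg (parent opt)
            cfg–opt: parent, skip
        parser–core: parent, skip
visit lexer (parent –)
  visit cache (parent lexer)
    cache–lexer: parent, skip
    visit ui (parent cache)
      ui–cache: parent, skip
visit net (parent –)
  visit io (parent net)
    io–net: parent, skip
No non-parent visited neighbor found — the graph is a forest.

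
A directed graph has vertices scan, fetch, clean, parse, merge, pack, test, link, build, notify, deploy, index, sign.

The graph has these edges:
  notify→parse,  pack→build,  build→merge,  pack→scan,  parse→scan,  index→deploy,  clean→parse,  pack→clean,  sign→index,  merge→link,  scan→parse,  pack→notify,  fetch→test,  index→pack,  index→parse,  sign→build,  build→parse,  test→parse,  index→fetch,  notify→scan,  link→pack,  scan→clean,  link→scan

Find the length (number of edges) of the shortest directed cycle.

2

For each vertex v, BFS finds the shortest path from v back to v.
The shortest such closed walk is parse → scan → parse, length 2.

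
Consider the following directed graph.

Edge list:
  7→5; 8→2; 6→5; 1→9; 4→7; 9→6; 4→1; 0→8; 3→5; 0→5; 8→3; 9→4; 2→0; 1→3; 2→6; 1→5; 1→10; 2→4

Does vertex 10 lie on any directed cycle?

No

10 lies on a cycle iff there is a path from 10 back to itself.
Exploring from 10, it never reaches itself; equivalently, its strongly connected component is a singleton.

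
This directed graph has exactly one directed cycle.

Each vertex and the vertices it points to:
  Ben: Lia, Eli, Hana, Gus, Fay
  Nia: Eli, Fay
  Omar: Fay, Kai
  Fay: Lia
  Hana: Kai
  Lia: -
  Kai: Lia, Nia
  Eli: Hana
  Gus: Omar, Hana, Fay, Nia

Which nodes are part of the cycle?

Eli, Kai, Nia, Hana

DFS with gray/black marking from Nia:
Nia gray
  Eli gray
    Hana gray
      Kai gray
        Lia gray
        Lia black
        Kai→Nia: Nia is gray → back edge
Back edge closes the cycle Nia → Eli → Hana → Kai → Nia; its vertices are {Eli, Kai, Nia, Hana}.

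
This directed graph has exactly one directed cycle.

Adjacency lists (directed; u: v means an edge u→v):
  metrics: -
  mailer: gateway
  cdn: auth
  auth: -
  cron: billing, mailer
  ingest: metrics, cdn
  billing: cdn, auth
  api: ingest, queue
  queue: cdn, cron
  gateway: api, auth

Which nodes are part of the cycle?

api, cron, queue, mailer, gateway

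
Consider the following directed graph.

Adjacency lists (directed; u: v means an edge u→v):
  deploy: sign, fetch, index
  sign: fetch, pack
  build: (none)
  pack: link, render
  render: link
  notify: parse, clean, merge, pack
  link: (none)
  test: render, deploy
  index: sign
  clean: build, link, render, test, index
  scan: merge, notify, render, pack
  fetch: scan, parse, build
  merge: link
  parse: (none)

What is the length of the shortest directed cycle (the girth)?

For each vertex v, BFS finds the shortest path from v back to v.
The shortest such closed walk is clean → test → deploy → fetch → scan → notify → clean, length 6.

6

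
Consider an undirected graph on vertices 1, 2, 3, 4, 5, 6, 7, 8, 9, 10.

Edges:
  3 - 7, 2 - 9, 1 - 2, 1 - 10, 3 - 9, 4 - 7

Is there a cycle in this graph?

No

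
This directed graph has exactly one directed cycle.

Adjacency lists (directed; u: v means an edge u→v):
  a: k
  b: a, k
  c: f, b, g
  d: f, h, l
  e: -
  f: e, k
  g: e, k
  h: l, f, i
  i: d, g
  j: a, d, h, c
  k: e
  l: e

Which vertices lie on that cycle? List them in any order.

d, h, i

DFS with gray/black marking from d:
d gray
  f gray
    e gray
    e black
    k gray
      k→e: e black — skip
    k black
  f black
  h gray
    l gray
      l→e: e black — skip
    l black
    h→f: f black — skip
    i gray
      i→d: d is gray → back edge
Back edge closes the cycle d → h → i → d; its vertices are {d, h, i}.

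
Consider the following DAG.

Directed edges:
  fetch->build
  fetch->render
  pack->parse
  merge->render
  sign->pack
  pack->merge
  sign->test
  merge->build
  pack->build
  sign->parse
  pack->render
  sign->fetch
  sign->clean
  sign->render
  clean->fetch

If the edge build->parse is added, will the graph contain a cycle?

Adding build→parse creates a cycle iff parse can already reach build.
Explore from parse: no path reaches build. The graph stays acyclic.

No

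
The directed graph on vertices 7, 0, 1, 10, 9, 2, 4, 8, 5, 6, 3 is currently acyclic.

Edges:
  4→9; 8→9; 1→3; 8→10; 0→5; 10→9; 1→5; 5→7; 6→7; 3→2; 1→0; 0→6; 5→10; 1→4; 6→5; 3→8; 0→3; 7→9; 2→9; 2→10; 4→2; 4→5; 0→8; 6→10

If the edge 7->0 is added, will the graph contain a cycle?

Adding 7→0 creates a cycle iff 0 can already reach 7.
Path from 0: 0 → 6 → 7.
So 0 → … → 7 → 0 is a cycle.

Yes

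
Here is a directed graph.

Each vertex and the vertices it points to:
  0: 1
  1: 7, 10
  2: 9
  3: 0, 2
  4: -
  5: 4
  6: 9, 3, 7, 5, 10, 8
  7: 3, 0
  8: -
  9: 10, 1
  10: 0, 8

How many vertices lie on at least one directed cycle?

7

A vertex is on a directed cycle iff it belongs to a strongly connected component of size ≥ 2 (or has a self-loop).
The vertices on cycles are {0, 1, 2, 3, 7, 9, 10} — 7 in total.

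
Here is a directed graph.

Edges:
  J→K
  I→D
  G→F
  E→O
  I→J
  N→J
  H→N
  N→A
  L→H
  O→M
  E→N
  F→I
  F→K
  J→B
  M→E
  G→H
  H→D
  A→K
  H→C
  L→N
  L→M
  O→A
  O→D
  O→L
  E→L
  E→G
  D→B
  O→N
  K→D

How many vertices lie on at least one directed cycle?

A vertex is on a directed cycle iff it belongs to a strongly connected component of size ≥ 2 (or has a self-loop).
The vertices on cycles are {E, L, M, O} — 4 in total.

4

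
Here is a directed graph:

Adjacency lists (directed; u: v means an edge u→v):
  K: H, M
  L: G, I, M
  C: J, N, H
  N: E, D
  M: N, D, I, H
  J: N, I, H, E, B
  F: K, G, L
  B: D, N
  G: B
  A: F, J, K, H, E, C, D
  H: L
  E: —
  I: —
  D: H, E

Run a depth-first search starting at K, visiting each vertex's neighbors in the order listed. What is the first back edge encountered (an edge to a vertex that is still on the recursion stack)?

D->H

DFS from K (visiting each vertex's neighbors in the order listed); mark gray on enter, black on exit:
K gray
  H gray
    L gray
      G gray
        B gray
          D gray
            D→H: H is gray → back edge
First back edge: D → H.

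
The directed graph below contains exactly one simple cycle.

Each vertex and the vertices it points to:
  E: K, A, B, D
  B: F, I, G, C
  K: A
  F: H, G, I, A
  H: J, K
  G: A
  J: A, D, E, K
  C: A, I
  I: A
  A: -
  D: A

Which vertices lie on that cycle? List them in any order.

B, E, F, H, J

DFS with gray/black marking from B:
B gray
  F gray
    H gray
      J gray
        A gray
        A black
        D gray
          D→A: A black — skip
        D black
        E gray
          K gray
            K→A: A black — skip
          K black
          E→A: A black — skip
          E→B: B is gray → back edge
Back edge closes the cycle B → F → H → J → E → B; its vertices are {B, E, F, H, J}.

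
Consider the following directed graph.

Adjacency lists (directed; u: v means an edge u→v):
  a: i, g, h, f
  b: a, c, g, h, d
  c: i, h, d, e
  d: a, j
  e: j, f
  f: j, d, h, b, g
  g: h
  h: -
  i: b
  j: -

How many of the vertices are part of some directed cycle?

A vertex is on a directed cycle iff it belongs to a strongly connected component of size ≥ 2 (or has a self-loop).
The vertices on cycles are {a, b, c, d, e, f, i} — 7 in total.

7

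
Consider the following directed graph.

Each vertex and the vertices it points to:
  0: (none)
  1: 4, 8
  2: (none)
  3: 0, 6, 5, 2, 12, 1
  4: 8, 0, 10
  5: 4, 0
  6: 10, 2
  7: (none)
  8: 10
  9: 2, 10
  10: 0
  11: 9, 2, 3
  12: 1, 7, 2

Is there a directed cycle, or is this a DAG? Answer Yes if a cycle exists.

No

DFS with white/gray/black marking, starting from 2:
2 gray
2 black
0 gray
0 black
1 gray
  4 gray
    8 gray
      10 gray
        10→0: 0 black — skip
      10 black
    8 black
    4→0: 0 black — skip
    4→10: 10 black — skip
  4 black
  1→8: 8 black — skip
1 black
3 gray
  3→0: 0 black — skip
  6 gray
    6→10: 10 black — skip
    6→2: 2 black — skip
  6 black
  5 gray
    5→4: 4 black — skip
    5→0: 0 black — skip
  5 black
  3→2: 2 black — skip
  12 gray
    12→1: 1 black — skip
    7 gray
    7 black
    12→2: 2 black — skip
  12 black
  3→1: 1 black — skip
3 black
9 gray
  9→2: 2 black — skip
  9→10: 10 black — skip
9 black
11 gray
  11→9: 9 black — skip
  11→2: 2 black — skip
  11→3: 3 black — skip
11 black
Every edge goes to a white or black vertex — no back edge, so the graph is acyclic.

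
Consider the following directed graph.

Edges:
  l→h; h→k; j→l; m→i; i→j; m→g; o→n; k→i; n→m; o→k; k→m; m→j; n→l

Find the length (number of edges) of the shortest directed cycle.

For each vertex v, BFS finds the shortest path from v back to v.
The shortest such closed walk is l → h → k → m → j → l, length 5.

5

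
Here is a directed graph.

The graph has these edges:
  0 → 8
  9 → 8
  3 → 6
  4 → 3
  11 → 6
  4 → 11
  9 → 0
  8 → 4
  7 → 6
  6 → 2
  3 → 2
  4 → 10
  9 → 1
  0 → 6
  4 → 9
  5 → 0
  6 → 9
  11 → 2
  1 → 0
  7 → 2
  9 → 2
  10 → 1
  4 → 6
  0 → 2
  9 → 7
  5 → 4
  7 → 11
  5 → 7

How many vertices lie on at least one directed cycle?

10

A vertex is on a directed cycle iff it belongs to a strongly connected component of size ≥ 2 (or has a self-loop).
The vertices on cycles are {0, 1, 3, 4, 6, 7, 8, 9, 10, 11} — 10 in total.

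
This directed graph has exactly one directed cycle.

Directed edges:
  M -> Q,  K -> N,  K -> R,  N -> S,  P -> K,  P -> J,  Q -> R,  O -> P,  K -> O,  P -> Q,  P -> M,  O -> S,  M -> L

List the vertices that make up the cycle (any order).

DFS with gray/black marking from P:
P gray
  M gray
    Q gray
      R gray
      R black
    Q black
    L gray
    L black
  M black
  P→Q: Q black — skip
  J gray
  J black
  K gray
    K→R: R black — skip
    N gray
      S gray
      S black
    N black
    O gray
      O→P: P is gray → back edge
Back edge closes the cycle P → K → O → P; its vertices are {K, O, P}.

K, O, P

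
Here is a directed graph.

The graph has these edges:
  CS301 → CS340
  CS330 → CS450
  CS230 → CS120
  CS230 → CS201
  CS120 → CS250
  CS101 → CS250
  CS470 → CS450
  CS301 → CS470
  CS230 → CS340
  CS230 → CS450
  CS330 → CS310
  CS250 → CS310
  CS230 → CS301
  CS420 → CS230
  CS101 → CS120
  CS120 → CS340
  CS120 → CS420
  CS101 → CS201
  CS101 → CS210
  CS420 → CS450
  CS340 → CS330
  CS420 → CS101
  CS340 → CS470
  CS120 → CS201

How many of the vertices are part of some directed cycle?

A vertex is on a directed cycle iff it belongs to a strongly connected component of size ≥ 2 (or has a self-loop).
The vertices on cycles are {CS101, CS120, CS230, CS420} — 4 in total.

4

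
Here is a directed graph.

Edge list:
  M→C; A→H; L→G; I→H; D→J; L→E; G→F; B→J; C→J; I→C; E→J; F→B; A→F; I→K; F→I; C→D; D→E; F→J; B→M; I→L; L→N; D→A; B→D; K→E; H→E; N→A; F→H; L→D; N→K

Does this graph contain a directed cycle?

Yes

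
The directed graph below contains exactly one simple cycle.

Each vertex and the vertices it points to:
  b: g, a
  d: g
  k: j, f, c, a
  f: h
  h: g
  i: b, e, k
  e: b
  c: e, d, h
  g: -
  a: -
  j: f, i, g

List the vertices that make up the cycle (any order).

i, j, k

DFS with gray/black marking from i:
i gray
  b gray
    g gray
    g black
    a gray
    a black
  b black
  e gray
    e→b: b black — skip
  e black
  k gray
    j gray
      f gray
        h gray
          h→g: g black — skip
        h black
      f black
      j→i: i is gray → back edge
Back edge closes the cycle i → k → j → i; its vertices are {i, j, k}.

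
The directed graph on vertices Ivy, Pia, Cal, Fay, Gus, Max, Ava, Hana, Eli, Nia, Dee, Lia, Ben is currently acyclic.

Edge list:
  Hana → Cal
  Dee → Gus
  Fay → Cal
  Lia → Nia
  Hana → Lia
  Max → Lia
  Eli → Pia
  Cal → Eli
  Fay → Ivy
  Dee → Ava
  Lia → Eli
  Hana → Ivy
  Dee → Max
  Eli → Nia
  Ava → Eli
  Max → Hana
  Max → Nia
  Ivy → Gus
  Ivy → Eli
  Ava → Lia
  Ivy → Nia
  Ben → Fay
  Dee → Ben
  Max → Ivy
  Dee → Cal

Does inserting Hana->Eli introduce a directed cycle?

No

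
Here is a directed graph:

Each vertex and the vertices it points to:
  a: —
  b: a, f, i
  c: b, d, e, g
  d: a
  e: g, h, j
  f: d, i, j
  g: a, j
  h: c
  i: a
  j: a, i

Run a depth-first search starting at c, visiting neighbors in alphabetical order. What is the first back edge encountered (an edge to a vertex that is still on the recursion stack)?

h→c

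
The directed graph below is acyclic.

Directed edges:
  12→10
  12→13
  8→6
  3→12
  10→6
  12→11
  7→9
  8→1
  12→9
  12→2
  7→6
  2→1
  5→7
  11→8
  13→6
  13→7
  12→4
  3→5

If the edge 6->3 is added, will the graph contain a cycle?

Yes

Adding 6→3 creates a cycle iff 3 can already reach 6.
Path from 3: 3 → 12 → 13 → 6.
So 3 → … → 6 → 3 is a cycle.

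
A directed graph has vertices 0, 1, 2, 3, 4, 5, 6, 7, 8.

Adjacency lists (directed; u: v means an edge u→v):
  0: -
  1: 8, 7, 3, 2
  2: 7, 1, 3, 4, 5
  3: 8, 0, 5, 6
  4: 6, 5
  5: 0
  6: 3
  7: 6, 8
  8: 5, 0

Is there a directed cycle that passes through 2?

2 is on a cycle iff 2 can reach itself via ≥1 edge.
2 → 1 → 2 — yes.

Yes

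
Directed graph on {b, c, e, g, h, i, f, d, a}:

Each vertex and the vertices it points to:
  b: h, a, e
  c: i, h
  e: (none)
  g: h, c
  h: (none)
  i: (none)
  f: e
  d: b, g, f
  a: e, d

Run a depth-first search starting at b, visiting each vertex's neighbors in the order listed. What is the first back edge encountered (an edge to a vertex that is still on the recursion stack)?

DFS from b (visiting each vertex's neighbors in the order listed); mark gray on enter, black on exit:
b gray
  h gray
  h black
  a gray
    e gray
    e black
    d gray
      d→b: b is gray → back edge
First back edge: d → b.

d->b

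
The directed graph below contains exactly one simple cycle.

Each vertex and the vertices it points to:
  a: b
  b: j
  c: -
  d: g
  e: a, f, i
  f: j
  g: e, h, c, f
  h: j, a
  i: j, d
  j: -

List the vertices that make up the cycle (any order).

DFS with gray/black marking from g:
g gray
  e gray
    a gray
      b gray
        j gray
        j black
      b black
    a black
    f gray
      f→j: j black — skip
    f black
    i gray
      i→j: j black — skip
      d gray
        d→g: g is gray → back edge
Back edge closes the cycle g → e → i → d → g; its vertices are {d, e, g, i}.

d, e, g, i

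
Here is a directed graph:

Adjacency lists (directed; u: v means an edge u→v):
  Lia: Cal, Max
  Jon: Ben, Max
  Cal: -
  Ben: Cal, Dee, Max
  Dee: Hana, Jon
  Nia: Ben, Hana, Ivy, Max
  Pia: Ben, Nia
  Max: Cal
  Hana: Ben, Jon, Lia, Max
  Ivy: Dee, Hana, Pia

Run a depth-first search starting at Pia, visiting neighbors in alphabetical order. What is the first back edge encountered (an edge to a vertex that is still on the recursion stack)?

DFS from Pia (visiting neighbors in alphabetical order); mark gray on enter, black on exit:
Pia gray
  Ben gray
    Cal gray
    Cal black
    Dee gray
      Hana gray
        Hana→Ben: Ben is gray → back edge
First back edge: Hana → Ben.

Hana->Ben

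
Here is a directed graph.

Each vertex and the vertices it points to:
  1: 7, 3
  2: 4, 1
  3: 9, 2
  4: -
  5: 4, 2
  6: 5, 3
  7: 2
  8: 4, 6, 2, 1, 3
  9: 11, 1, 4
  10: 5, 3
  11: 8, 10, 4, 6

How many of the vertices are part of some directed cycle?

10

A vertex is on a directed cycle iff it belongs to a strongly connected component of size ≥ 2 (or has a self-loop).
The vertices on cycles are {1, 2, 3, 5, 6, 7, 8, 9, 10, 11} — 10 in total.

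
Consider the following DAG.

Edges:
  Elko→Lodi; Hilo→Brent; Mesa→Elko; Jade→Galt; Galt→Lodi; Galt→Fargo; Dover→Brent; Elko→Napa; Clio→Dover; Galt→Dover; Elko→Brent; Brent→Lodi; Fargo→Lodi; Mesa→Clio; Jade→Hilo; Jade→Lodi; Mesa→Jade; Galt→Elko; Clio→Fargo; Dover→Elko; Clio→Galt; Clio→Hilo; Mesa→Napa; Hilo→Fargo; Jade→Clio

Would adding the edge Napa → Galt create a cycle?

Yes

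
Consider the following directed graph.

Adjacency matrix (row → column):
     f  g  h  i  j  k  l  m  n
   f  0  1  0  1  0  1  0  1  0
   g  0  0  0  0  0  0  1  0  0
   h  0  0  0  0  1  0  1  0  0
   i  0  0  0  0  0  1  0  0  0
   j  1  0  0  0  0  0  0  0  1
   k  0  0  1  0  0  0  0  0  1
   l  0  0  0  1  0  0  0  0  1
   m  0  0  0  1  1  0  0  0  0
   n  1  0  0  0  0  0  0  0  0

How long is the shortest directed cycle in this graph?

For each vertex v, BFS finds the shortest path from v back to v.
The shortest such closed walk is f → k → n → f, length 3.

3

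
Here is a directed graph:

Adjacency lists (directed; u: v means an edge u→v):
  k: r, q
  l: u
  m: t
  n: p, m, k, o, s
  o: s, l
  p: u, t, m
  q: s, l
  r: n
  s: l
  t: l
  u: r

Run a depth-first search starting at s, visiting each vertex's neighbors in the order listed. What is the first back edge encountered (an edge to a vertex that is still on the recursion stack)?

p->u

DFS from s (visiting each vertex's neighbors in the order listed); mark gray on enter, black on exit:
s gray
  l gray
    u gray
      r gray
        n gray
          p gray
            p→u: u is gray → back edge
First back edge: p → u.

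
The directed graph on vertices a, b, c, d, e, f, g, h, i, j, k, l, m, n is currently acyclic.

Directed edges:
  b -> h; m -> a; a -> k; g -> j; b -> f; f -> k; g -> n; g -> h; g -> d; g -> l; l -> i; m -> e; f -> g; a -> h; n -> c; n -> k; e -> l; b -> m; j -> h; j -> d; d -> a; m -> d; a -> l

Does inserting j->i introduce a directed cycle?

Adding j→i creates a cycle iff i can already reach j.
Explore from i: no path reaches j. The graph stays acyclic.

No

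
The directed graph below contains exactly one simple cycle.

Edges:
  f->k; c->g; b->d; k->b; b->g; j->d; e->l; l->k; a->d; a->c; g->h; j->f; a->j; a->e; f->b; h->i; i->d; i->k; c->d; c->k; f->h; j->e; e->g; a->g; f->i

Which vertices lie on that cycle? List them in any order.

b, g, h, i, k

DFS with gray/black marking from g:
g gray
  h gray
    i gray
      k gray
        b gray
          b→g: g is gray → back edge
Back edge closes the cycle g → h → i → k → b → g; its vertices are {b, g, h, i, k}.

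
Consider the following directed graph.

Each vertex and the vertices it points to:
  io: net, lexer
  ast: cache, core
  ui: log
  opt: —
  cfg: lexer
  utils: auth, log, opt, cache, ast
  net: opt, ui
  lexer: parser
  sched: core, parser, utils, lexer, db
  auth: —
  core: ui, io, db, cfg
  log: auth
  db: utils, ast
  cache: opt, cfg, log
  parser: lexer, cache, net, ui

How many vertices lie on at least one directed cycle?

8

A vertex is on a directed cycle iff it belongs to a strongly connected component of size ≥ 2 (or has a self-loop).
The vertices on cycles are {db, ast, cfg, core, cache, lexer, utils, parser} — 8 in total.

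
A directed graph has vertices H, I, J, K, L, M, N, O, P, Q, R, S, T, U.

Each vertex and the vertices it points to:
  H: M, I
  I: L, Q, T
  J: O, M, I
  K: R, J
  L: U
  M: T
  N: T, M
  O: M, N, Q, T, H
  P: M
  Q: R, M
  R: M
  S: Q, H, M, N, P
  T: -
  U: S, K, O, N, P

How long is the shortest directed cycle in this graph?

5

For each vertex v, BFS finds the shortest path from v back to v.
The shortest such closed walk is U → S → H → I → L → U, length 5.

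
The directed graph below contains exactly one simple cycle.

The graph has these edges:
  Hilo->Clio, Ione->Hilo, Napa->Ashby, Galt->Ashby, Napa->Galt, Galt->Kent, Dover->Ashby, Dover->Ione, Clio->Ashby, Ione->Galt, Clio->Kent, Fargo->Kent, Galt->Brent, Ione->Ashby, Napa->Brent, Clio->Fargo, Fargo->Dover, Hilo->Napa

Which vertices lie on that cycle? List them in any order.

Clio, Hilo, Ione, Dover, Fargo

DFS with gray/black marking from Hilo:
Hilo gray
  Napa gray
    Brent gray
    Brent black
    Ashby gray
    Ashby black
    Galt gray
      Kent gray
      Kent black
      Galt→Brent: Brent black — skip
      Galt→Ashby: Ashby black — skip
    Galt black
  Napa black
  Clio gray
    Clio→Kent: Kent black — skip
    Clio→Ashby: Ashby black — skip
    Fargo gray
      Fargo→Kent: Kent black — skip
      Dover gray
        Ione gray
          Ione→Galt: Galt black — skip
          Ione→Hilo: Hilo is gray → back edge
Back edge closes the cycle Hilo → Clio → Fargo → Dover → Ione → Hilo; its vertices are {Clio, Hilo, Ione, Dover, Fargo}.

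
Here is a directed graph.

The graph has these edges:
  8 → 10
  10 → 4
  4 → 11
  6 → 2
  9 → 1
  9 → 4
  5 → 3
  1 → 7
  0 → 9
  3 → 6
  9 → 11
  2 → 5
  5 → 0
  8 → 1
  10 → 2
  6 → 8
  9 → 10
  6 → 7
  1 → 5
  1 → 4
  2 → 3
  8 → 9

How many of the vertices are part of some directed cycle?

A vertex is on a directed cycle iff it belongs to a strongly connected component of size ≥ 2 (or has a self-loop).
The vertices on cycles are {0, 1, 2, 3, 5, 6, 8, 9, 10} — 9 in total.

9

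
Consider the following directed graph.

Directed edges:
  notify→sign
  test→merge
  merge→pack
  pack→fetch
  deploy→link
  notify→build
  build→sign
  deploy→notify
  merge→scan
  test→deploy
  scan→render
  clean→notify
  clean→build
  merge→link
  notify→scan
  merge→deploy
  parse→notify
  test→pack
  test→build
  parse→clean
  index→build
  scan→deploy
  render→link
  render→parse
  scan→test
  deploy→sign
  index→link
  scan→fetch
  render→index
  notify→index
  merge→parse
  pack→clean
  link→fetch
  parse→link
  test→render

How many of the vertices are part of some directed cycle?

9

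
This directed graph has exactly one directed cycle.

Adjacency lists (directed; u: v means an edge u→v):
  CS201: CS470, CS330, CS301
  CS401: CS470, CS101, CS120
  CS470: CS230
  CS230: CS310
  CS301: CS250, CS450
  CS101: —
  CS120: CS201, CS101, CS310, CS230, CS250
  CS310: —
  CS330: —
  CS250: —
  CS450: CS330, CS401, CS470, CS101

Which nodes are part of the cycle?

CS120, CS201, CS301, CS401, CS450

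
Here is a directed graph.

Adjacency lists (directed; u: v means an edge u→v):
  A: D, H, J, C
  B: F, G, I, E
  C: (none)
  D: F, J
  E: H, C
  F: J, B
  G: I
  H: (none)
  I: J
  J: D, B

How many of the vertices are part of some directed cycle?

A vertex is on a directed cycle iff it belongs to a strongly connected component of size ≥ 2 (or has a self-loop).
The vertices on cycles are {B, D, F, G, I, J} — 6 in total.

6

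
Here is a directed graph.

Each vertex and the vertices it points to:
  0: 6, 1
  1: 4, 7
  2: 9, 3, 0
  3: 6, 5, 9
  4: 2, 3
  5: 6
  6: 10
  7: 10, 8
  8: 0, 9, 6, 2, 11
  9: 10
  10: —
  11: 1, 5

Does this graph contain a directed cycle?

DFS with white/gray/black marking, starting from 8:
8 gray
  0 gray
    6 gray
      10 gray
      10 black
    6 black
    1 gray
      4 gray
        2 gray
          9 gray
            9→10: 10 black — skip
          9 black
          3 gray
            3→6: 6 black — skip
            5 gray
              5→6: 6 black — skip
            5 black
            3→9: 9 black — skip
          3 black
          2→0: 0 is gray → back edge
Back edge found, so a cycle exists: 0 → 1 → 4 → 2 → 0.

Yes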